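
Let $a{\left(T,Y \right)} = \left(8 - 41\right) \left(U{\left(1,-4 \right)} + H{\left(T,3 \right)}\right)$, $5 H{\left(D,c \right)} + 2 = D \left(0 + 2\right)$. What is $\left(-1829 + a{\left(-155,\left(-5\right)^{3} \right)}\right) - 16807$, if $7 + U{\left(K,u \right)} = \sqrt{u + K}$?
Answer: $- \frac{81729}{5} - 33 i \sqrt{3} \approx -16346.0 - 57.158 i$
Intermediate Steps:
$H{\left(D,c \right)} = - \frac{2}{5} + \frac{2 D}{5}$ ($H{\left(D,c \right)} = - \frac{2}{5} + \frac{D \left(0 + 2\right)}{5} = - \frac{2}{5} + \frac{D 2}{5} = - \frac{2}{5} + \frac{2 D}{5}$)
$U{\left(K,u \right)} = -7 + \sqrt{K + u}$ ($U{\left(K,u \right)} = -7 + \sqrt{u + K} = -7 + \sqrt{K + u}$)
$a{\left(T,Y \right)} = \frac{1221}{5} - \frac{66 T}{5} - 33 i \sqrt{3}$ ($a{\left(T,Y \right)} = \left(8 - 41\right) \left(\left(-7 + \sqrt{1 - 4}\right) + \left(- \frac{2}{5} + \frac{2 T}{5}\right)\right) = - 33 \left(\left(-7 + \sqrt{-3}\right) + \left(- \frac{2}{5} + \frac{2 T}{5}\right)\right) = - 33 \left(\left(-7 + i \sqrt{3}\right) + \left(- \frac{2}{5} + \frac{2 T}{5}\right)\right) = - 33 \left(- \frac{37}{5} + \frac{2 T}{5} + i \sqrt{3}\right) = \frac{1221}{5} - \frac{66 T}{5} - 33 i \sqrt{3}$)
$\left(-1829 + a{\left(-155,\left(-5\right)^{3} \right)}\right) - 16807 = \left(-1829 - \left(- \frac{11451}{5} + 33 i \sqrt{3}\right)\right) - 16807 = \left(-1829 + \left(\frac{1221}{5} + 2046 - 33 i \sqrt{3}\right)\right) - 16807 = \left(-1829 + \left(\frac{11451}{5} - 33 i \sqrt{3}\right)\right) - 16807 = \left(\frac{2306}{5} - 33 i \sqrt{3}\right) - 16807 = - \frac{81729}{5} - 33 i \sqrt{3}$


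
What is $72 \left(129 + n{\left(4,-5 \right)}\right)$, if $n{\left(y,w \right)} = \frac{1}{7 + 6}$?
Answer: $\frac{120816}{13} \approx 9293.5$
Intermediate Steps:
$n{\left(y,w \right)} = \frac{1}{13}$
$72 \left(129 + n{\left(4,-5 \right)}\right) = 72 \left(129 + \frac{1}{13}\right) = 72 \cdot \frac{1678}{13} = \frac{120816}{13}$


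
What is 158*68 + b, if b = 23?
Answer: 10767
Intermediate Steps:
158*68 + b = 158*68 + 23 = 10744 + 23 = 10767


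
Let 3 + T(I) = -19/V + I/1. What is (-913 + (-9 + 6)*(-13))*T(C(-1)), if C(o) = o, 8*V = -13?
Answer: -87400/13 ≈ -6723.1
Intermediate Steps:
V = -13/8 (V = (⅛)*(-13) = -13/8 ≈ -1.6250)
T(I) = 113/13 + I (T(I) = -3 + (-19/(-13/8) + I/1) = -3 + (-19*(-8/13) + I*1) = -3 + (152/13 + I) = 113/13 + I)
(-913 + (-9 + 6)*(-13))*T(C(-1)) = (-913 + (-9 + 6)*(-13))*(113/13 - 1) = (-913 - 3*(-13))*(100/13) = (-913 + 39)*(100/13) = -874*100/13 = -87400/13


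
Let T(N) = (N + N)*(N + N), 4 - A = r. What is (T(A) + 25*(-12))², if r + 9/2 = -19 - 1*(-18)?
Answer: 3721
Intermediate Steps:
r = -11/2 (r = -9/2 + (-19 - 1*(-18)) = -9/2 + (-19 + 18) = -9/2 - 1 = -11/2 ≈ -5.5000)
A = 19/2 (A = 4 - 1*(-11/2) = 4 + 11/2 = 19/2 ≈ 9.5000)
T(N) = 4*N² (T(N) = (2*N)*(2*N) = 4*N²)
(T(A) + 25*(-12))² = (4*(19/2)² + 25*(-12))² = (4*(361/4) - 300)² = (361 - 300)² = 61² = 3721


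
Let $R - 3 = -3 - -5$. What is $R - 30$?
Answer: $-25$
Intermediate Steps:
$R = 5$ ($R = 3 - -2 = 3 + \left(-3 + 5\right) = 3 + 2 = 5$)
$R - 30 = 5 - 30 = -25$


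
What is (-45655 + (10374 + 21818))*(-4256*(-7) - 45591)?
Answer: 212701937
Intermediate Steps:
(-45655 + (10374 + 21818))*(-4256*(-7) - 45591) = (-45655 + 32192)*(29792 - 45591) = -13463*(-15799) = 212701937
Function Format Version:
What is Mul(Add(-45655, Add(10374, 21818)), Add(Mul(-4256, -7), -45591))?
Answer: 212701937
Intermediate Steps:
Mul(Add(-45655, Add(10374, 21818)), Add(Mul(-4256, -7), -45591)) = Mul(Add(-45655, 32192), Add(29792, -45591)) = Mul(-13463, -15799) = 212701937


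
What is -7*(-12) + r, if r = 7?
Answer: 91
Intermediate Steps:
-7*(-12) + r = -7*(-12) + 7 = 84 + 7 = 91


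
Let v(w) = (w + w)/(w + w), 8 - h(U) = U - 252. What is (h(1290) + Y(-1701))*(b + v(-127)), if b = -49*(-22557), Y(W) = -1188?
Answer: -2451542092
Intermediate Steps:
h(U) = 260 - U (h(U) = 8 - (U - 252) = 8 - (-252 + U) = 8 + (252 - U) = 260 - U)
v(w) = 1 (v(w) = (2*w)/((2*w)) = (2*w)*(1/(2*w)) = 1)
b = 1105293
(h(1290) + Y(-1701))*(b + v(-127)) = ((260 - 1*1290) - 1188)*(1105293 + 1) = ((260 - 1290) - 1188)*1105294 = (-1030 - 1188)*1105294 = -2218*1105294 = -2451542092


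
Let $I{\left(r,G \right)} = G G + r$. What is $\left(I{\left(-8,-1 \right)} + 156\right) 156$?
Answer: $23244$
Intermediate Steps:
$I{\left(r,G \right)} = r + G^{2}$ ($I{\left(r,G \right)} = G^{2} + r = r + G^{2}$)
$\left(I{\left(-8,-1 \right)} + 156\right) 156 = \left(\left(-8 + \left(-1\right)^{2}\right) + 156\right) 156 = \left(\left(-8 + 1\right) + 156\right) 156 = \left(-7 + 156\right) 156 = 149 \cdot 156 = 23244$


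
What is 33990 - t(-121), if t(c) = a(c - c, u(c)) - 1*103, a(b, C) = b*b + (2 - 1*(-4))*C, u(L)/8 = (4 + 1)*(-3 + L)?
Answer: 63853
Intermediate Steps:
u(L) = -120 + 40*L (u(L) = 8*((4 + 1)*(-3 + L)) = 8*(5*(-3 + L)) = 8*(-15 + 5*L) = -120 + 40*L)
a(b, C) = b² + 6*C (a(b, C) = b² + (2 + 4)*C = b² + 6*C)
t(c) = -823 + 240*c (t(c) = ((c - c)² + 6*(-120 + 40*c)) - 1*103 = (0² + (-720 + 240*c)) - 103 = (0 + (-720 + 240*c)) - 103 = (-720 + 240*c) - 103 = -823 + 240*c)
33990 - t(-121) = 33990 - (-823 + 240*(-121)) = 33990 - (-823 - 29040) = 33990 - 1*(-29863) = 33990 + 29863 = 63853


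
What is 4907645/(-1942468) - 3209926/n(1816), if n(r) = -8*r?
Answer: 770485033851/3527521888 ≈ 218.42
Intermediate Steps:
4907645/(-1942468) - 3209926/n(1816) = 4907645/(-1942468) - 3209926/((-8*1816)) = 4907645*(-1/1942468) - 3209926/(-14528) = -4907645/1942468 - 3209926*(-1/14528) = -4907645/1942468 + 1604963/7264 = 770485033851/3527521888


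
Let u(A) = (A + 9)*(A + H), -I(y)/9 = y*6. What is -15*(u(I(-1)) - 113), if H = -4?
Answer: -45555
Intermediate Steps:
I(y) = -54*y (I(y) = -9*y*6 = -54*y)
u(A) = (-4 + A)*(9 + A) (u(A) = (A + 9)*(A - 4) = (9 + A)*(-4 + A) = (-4 + A)*(9 + A))
-15*(u(I(-1)) - 113) = -15*((-36 + (-54*(-1))² + 5*(-54*(-1))) - 113) = -15*((-36 + 54² + 5*54) - 113) = -15*((-36 + 2916 + 270) - 113) = -15*(3150 - 113) = -15*3037 = -45555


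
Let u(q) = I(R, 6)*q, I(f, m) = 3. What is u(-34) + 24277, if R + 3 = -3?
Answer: 24175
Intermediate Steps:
R = -6 (R = -3 - 3 = -6)
u(q) = 3*q
u(-34) + 24277 = 3*(-34) + 24277 = -102 + 24277 = 24175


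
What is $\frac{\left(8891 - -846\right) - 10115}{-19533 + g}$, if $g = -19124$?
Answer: $\frac{378}{38657} \approx 0.0097783$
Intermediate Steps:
$\frac{\left(8891 - -846\right) - 10115}{-19533 + g} = \frac{\left(8891 - -846\right) - 10115}{-19533 - 19124} = \frac{\left(8891 + 846\right) - 10115}{-38657} = \left(9737 - 10115\right) \left(- \frac{1}{38657}\right) = \left(-378\right) \left(- \frac{1}{38657}\right) = \frac{378}{38657}$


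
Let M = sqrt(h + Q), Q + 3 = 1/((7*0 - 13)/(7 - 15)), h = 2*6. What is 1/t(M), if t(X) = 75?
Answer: 1/75 ≈ 0.013333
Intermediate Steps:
h = 12
Q = -31/13 (Q = -3 + 1/((7*0 - 13)/(7 - 15)) = -3 + 1/((0 - 13)/(-8)) = -3 + 1/(-13*(-1/8)) = -3 + 1/(13/8) = -3 + 8/13 = -31/13 ≈ -2.3846)
M = 5*sqrt(65)/13 (M = sqrt(12 - 31/13) = sqrt(125/13) = 5*sqrt(65)/13 ≈ 3.1009)
1/t(M) = 1/75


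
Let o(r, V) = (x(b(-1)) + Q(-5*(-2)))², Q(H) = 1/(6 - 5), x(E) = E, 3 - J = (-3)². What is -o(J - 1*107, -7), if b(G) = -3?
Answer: -4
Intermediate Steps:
J = -6 (J = 3 - 1*(-3)² = 3 - 1*9 = 3 - 9 = -6)
Q(H) = 1 (Q(H) = 1/1 = 1)
o(r, V) = 4 (o(r, V) = (-3 + 1)² = (-2)² = 4)
-o(J - 1*107, -7) = -1*4 = -4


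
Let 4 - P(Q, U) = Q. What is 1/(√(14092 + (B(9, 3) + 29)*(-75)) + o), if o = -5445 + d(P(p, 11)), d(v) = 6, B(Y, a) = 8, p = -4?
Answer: -5439/29571404 - √11317/29571404 ≈ -0.00018753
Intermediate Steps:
P(Q, U) = 4 - Q
o = -5439 (o = -5445 + 6 = -5439)
1/(√(14092 + (B(9, 3) + 29)*(-75)) + o) = 1/(√(14092 + (8 + 29)*(-75)) - 5439) = 1/(√(14092 + 37*(-75)) - 5439) = 1/(√(14092 - 2775) - 5439) = 1/(√11317 - 5439) = 1/(-5439 + √11317)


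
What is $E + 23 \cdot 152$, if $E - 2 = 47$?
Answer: $3545$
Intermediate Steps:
$E = 49$ ($E = 2 + 47 = 49$)
$E + 23 \cdot 152 = 49 + 23 \cdot 152 = 49 + 3496 = 3545$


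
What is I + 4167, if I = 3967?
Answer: 8134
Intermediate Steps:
I + 4167 = 3967 + 4167 = 8134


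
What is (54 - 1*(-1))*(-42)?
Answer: -2310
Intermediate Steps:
(54 - 1*(-1))*(-42) = (54 + 1)*(-42) = 55*(-42) = -2310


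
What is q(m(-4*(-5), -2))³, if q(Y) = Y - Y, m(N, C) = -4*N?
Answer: 0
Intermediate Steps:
q(Y) = 0
q(m(-4*(-5), -2))³ = 0³ = 0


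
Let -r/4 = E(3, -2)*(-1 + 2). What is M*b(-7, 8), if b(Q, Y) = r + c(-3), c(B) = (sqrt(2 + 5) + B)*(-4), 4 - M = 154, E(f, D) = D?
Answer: -3000 + 600*sqrt(7) ≈ -1412.5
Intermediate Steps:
r = 8 (r = -(-8)*(-1 + 2) = -(-8) = -4*(-2) = 8)
M = -150 (M = 4 - 1*154 = 4 - 154 = -150)
c(B) = -4*B - 4*sqrt(7) (c(B) = (sqrt(7) + B)*(-4) = (B + sqrt(7))*(-4) = -4*B - 4*sqrt(7))
b(Q, Y) = 20 - 4*sqrt(7) (b(Q, Y) = 8 + (-4*(-3) - 4*sqrt(7)) = 8 + (12 - 4*sqrt(7)) = 20 - 4*sqrt(7))
M*b(-7, 8) = -150*(20 - 4*sqrt(7)) = -3000 + 600*sqrt(7)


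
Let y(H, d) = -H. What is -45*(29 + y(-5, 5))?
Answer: -1530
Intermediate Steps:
-45*(29 + y(-5, 5)) = -45*(29 - 1*(-5)) = -45*(29 + 5) = -45*34 = -1530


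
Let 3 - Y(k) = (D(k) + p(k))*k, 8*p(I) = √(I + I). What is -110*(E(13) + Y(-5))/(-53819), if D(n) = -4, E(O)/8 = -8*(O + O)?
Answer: -184910/53819 + 275*I*√10/215276 ≈ -3.4358 + 0.0040396*I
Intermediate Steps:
p(I) = √2*√I/8 (p(I) = √(I + I)/8 = √(2*I)/8 = (√2*√I)/8 = √2*√I/8)
E(O) = -128*O (E(O) = 8*(-8*(O + O)) = 8*(-16*O) = -128*O)
Y(k) = 3 - k*(-4 + √2*√k/8) (Y(k) = 3 - (-4 + √2*√k/8)*k = 3 - k*(-4 + √2*√k/8))
-110*(E(13) + Y(-5))/(-53819) = -110*(-128*13 + (3 + 4*(-5) - √2*(-5)^(3/2)/8))/(-53819) = -110*(-1664 + (3 - 20 - √2*(-5*I*√5)/8))*(-1/53819) = -110*(-1664 + (3 - 20 + 5*I*√10/8))*(-1/53819) = -110*(-1664 + (-17 + 5*I*√10/8))*(-1/53819) = -110*(-1681 + 5*I*√10/8)*(-1/53819) = (184910 - 275*I*√10/4)*(-1/53819) = -184910/53819 + 275*I*√10/215276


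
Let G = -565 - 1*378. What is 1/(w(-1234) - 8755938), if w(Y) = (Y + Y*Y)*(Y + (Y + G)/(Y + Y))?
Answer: -2/3769943931 ≈ -5.3051e-10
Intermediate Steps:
G = -943 (G = -565 - 378 = -943)
w(Y) = (Y + Y²)*(Y + (-943 + Y)/(2*Y)) (w(Y) = (Y + Y*Y)*(Y + (Y - 943)/(Y + Y)) = (Y + Y²)*(Y + (-943 + Y)/((2*Y))) = (Y + Y²)*(Y + (-943 + Y)*(1/(2*Y))) = (Y + Y²)*(Y + (-943 + Y)/(2*Y)))
1/(w(-1234) - 8755938) = 1/((-943/2 + (-1234)³ - 471*(-1234) + (3/2)*(-1234)²) - 8755938) = 1/((-943/2 - 1879080904 + 581214 + (3/2)*1522756) - 8755938) = 1/((-943/2 - 1879080904 + 581214 + 2284134) - 8755938) = 1/(-3752432055/2 - 8755938) = 1/(-3769943931/2) = -2/3769943931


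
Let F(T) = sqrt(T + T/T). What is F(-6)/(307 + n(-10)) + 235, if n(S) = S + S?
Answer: 235 + I*sqrt(5)/287 ≈ 235.0 + 0.0077912*I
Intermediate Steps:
n(S) = 2*S
F(T) = sqrt(1 + T) (F(T) = sqrt(T + 1) = sqrt(1 + T))
F(-6)/(307 + n(-10)) + 235 = sqrt(1 - 6)/(307 + 2*(-10)) + 235 = sqrt(-5)/(307 - 20) + 235 = (I*sqrt(5))/287 + 235 = I*sqrt(5)/287 + 235 = 235 + I*sqrt(5)/287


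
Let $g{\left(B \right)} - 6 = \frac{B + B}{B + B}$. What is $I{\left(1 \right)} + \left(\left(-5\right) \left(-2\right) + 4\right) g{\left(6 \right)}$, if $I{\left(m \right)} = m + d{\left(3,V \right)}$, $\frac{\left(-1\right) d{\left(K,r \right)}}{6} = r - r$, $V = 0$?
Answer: $99$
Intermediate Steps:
$d{\left(K,r \right)} = 0$ ($d{\left(K,r \right)} = - 6 \left(r - r\right) = \left(-6\right) 0 = 0$)
$g{\left(B \right)} = 7$ ($g{\left(B \right)} = 6 + \frac{B + B}{B + B} = 6 + \frac{2 B}{2 B} = 6 + 2 B \frac{1}{2 B} = 6 + 1 = 7$)
$I{\left(m \right)} = m$ ($I{\left(m \right)} = m + 0 = m$)
$I{\left(1 \right)} + \left(\left(-5\right) \left(-2\right) + 4\right) g{\left(6 \right)} = 1 + \left(\left(-5\right) \left(-2\right) + 4\right) 7 = 1 + \left(10 + 4\right) 7 = 1 + 14 \cdot 7 = 1 + 98 = 99$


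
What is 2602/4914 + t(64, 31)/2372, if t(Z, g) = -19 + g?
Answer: 778864/1457001 ≈ 0.53457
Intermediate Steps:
2602/4914 + t(64, 31)/2372 = 2602/4914 + (-19 + 31)/2372 = 2602*(1/4914) + 12*(1/2372) = 1301/2457 + 3/593 = 778864/1457001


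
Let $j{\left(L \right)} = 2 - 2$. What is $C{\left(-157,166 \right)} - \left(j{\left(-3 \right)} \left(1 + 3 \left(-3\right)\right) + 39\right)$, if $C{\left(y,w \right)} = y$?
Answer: $-196$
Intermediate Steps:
$j{\left(L \right)} = 0$ ($j{\left(L \right)} = 2 - 2 = 0$)
$C{\left(-157,166 \right)} - \left(j{\left(-3 \right)} \left(1 + 3 \left(-3\right)\right) + 39\right) = -157 - \left(0 \left(1 + 3 \left(-3\right)\right) + 39\right) = -157 - \left(0 \left(1 - 9\right) + 39\right) = -157 - \left(0 \left(-8\right) + 39\right) = -157 - \left(0 + 39\right) = -157 - 39 = -196$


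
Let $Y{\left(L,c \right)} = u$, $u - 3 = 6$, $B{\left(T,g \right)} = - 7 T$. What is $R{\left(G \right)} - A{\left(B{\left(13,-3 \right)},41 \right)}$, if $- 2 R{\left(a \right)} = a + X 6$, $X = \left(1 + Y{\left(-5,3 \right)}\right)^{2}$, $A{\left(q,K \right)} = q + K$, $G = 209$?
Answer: $- \frac{709}{2} \approx -354.5$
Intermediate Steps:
$u = 9$ ($u = 3 + 6 = 9$)
$A{\left(q,K \right)} = K + q$
$Y{\left(L,c \right)} = 9$
$X = 100$ ($X = \left(1 + 9\right)^{2} = 10^{2} = 100$)
$R{\left(a \right)} = -300 - \frac{a}{2}$ ($R{\left(a \right)} = - \frac{a + 100 \cdot 6}{2} = - \frac{a + 600}{2} = - \frac{600 + a}{2} = -300 - \frac{a}{2}$)
$R{\left(G \right)} - A{\left(B{\left(13,-3 \right)},41 \right)} = \left(-300 - \frac{209}{2}\right) - \left(41 - 91\right) = - \frac{809}{2} - -50 = - \frac{809}{2} + 50 = - \frac{709}{2}$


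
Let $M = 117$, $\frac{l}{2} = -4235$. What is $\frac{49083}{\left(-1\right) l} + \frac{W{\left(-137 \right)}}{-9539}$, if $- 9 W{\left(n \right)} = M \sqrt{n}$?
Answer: $\frac{49083}{8470} + \frac{13 i \sqrt{137}}{9539} \approx 5.7949 + 0.015951 i$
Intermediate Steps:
$l = -8470$ ($l = 2 \left(-4235\right) = -8470$)
$W{\left(n \right)} = - 13 \sqrt{n}$ ($W{\left(n \right)} = - \frac{117 \sqrt{n}}{9} = - 13 \sqrt{n}$)
$\frac{49083}{\left(-1\right) l} + \frac{W{\left(-137 \right)}}{-9539} = \frac{49083}{\left(-1\right) \left(-8470\right)} + \frac{\left(-13\right) \sqrt{-137}}{-9539} = \frac{49083}{8470} + - 13 i \sqrt{137} \left(- \frac{1}{9539}\right) = 49083 \cdot \frac{1}{8470} + - 13 i \sqrt{137} \left(- \frac{1}{9539}\right) = \frac{49083}{8470} + \frac{13 i \sqrt{137}}{9539}$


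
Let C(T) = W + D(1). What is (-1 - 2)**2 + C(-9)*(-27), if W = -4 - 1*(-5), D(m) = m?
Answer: -45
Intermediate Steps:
W = 1 (W = -4 + 5 = 1)
C(T) = 2 (C(T) = 1 + 1 = 2)
(-1 - 2)**2 + C(-9)*(-27) = (-1 - 2)**2 + 2*(-27) = (-3)**2 - 54 = 9 - 54 = -45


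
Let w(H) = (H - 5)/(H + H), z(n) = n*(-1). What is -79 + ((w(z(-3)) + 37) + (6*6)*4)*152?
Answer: 82147/3 ≈ 27382.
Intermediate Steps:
z(n) = -n
w(H) = (-5 + H)/(2*H) (w(H) = (-5 + H)/((2*H)) = (-5 + H)*(1/(2*H)) = (-5 + H)/(2*H))
-79 + ((w(z(-3)) + 37) + (6*6)*4)*152 = -79 + (((-5 - 1*(-3))/(2*((-1*(-3)))) + 37) + (6*6)*4)*152 = -79 + (((1/2)*(-5 + 3)/3 + 37) + 36*4)*152 = -79 + (((1/2)*(1/3)*(-2) + 37) + 144)*152 = -79 + ((-1/3 + 37) + 144)*152 = -79 + (110/3 + 144)*152 = -79 + (542/3)*152 = -79 + 82384/3 = 82147/3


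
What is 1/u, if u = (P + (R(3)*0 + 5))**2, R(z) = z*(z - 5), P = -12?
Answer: 1/49 ≈ 0.020408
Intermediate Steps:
R(z) = z*(-5 + z)
u = 49 (u = (-12 + ((3*(-5 + 3))*0 + 5))**2 = (-12 + ((3*(-2))*0 + 5))**2 = (-12 + (-6*0 + 5))**2 = (-12 + (0 + 5))**2 = (-12 + 5)**2 = (-7)**2 = 49)
1/u = 1/49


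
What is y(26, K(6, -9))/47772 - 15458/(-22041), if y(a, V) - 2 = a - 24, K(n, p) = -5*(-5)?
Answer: 6838405/9749469 ≈ 0.70141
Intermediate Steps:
K(n, p) = 25
y(a, V) = -22 + a (y(a, V) = 2 + (a - 24) = 2 + (-24 + a) = -22 + a)
y(26, K(6, -9))/47772 - 15458/(-22041) = (-22 + 26)/47772 - 15458/(-22041) = 4*(1/47772) - 15458*(-1/22041) = 1/11943 + 15458/22041 = 6838405/9749469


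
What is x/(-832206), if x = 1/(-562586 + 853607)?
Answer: -1/242189422326 ≈ -4.1290e-12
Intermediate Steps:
x = 1/291021 ≈ 3.4362e-6
x/(-832206) = (1/291021)/(-832206) = (1/291021)*(-1/832206) = -1/242189422326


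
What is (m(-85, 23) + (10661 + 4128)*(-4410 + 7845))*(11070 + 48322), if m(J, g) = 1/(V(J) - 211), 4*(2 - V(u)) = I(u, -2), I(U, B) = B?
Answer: 1258141695870976/417 ≈ 3.0171e+12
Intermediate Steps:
V(u) = 5/2 (V(u) = 2 - 1/4*(-2) = 2 + 1/2 = 5/2)
m(J, g) = -2/417 (m(J, g) = 1/(5/2 - 211) = 1/(-417/2) = -2/417)
(m(-85, 23) + (10661 + 4128)*(-4410 + 7845))*(11070 + 48322) = (-2/417 + (10661 + 4128)*(-4410 + 7845))*(11070 + 48322) = (-2/417 + 14789*3435)*59392 = (-2/417 + 50800215)*59392 = (21183689653/417)*59392 = 1258141695870976/417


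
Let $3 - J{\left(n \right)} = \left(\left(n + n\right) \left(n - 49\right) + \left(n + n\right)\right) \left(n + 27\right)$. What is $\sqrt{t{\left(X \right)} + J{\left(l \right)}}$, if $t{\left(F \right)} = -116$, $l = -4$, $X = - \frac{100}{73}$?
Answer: $i \sqrt{9681} \approx 98.392 i$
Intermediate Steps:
$X = - \frac{100}{73}$ ($X = \left(-100\right) \frac{1}{73} = - \frac{100}{73} \approx -1.3699$)
$J{\left(n \right)} = 3 - \left(27 + n\right) \left(2 n + 2 n \left(-49 + n\right)\right)$ ($J{\left(n \right)} = 3 - \left(\left(n + n\right) \left(n - 49\right) + \left(n + n\right)\right) \left(n + 27\right) = 3 - \left(2 n \left(-49 + n\right) + 2 n\right) \left(27 + n\right) = 3 - \left(2 n + 2 n \left(-49 + n\right)\right) \left(27 + n\right) = 3 - \left(27 + n\right) \left(2 n + 2 n \left(-49 + n\right)\right)$)
$\sqrt{t{\left(X \right)} + J{\left(l \right)}} = \sqrt{-116 + \left(3 - 2 \left(-4\right)^{3} + 42 \left(-4\right)^{2} + 2592 \left(-4\right)\right)} = \sqrt{-116 + \left(3 - -128 + 42 \cdot 16 - 10368\right)} = \sqrt{-116 + \left(3 + 128 + 672 - 10368\right)} = \sqrt{-116 - 9565} = \sqrt{-9681} = i \sqrt{9681}$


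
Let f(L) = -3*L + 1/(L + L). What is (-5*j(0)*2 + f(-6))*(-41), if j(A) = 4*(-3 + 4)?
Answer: 10865/12 ≈ 905.42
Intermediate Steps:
j(A) = 4 (j(A) = 4*1 = 4)
f(L) = 1/(2*L) - 3*L (f(L) = -3*L + 1/(2*L) = 1/(2*L) - 3*L)
(-5*j(0)*2 + f(-6))*(-41) = (-5*4*2 + ((½)/(-6) - 3*(-6)))*(-41) = (-20*2 + ((½)*(-⅙) + 18))*(-41) = (-40 + (-1/12 + 18))*(-41) = (-40 + 215/12)*(-41) = -265/12*(-41) = 10865/12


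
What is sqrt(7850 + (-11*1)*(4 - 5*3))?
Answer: sqrt(7971) ≈ 89.281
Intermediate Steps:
sqrt(7850 + (-11*1)*(4 - 5*3)) = sqrt(7850 - 11*(4 - 1*15)) = sqrt(7850 - 11*(4 - 15)) = sqrt(7850 - 11*(-11)) = sqrt(7850 + 121) = sqrt(7971)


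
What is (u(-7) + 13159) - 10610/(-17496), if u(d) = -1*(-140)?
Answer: 116344957/8748 ≈ 13300.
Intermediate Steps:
u(d) = 140
(u(-7) + 13159) - 10610/(-17496) = (140 + 13159) - 10610/(-17496) = 13299 - 10610*(-1/17496) = 13299 + 5305/8748 = 116344957/8748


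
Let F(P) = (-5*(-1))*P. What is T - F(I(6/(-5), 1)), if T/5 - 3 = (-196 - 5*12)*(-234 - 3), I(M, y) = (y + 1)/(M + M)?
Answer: 1820275/6 ≈ 3.0338e+5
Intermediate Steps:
I(M, y) = (1 + y)/(2*M) (I(M, y) = (1 + y)/((2*M)) = (1 + y)*(1/(2*M)) = (1 + y)/(2*M))
F(P) = 5*P
T = 303375 (T = 15 + 5*((-196 - 5*12)*(-234 - 3)) = 15 + 5*((-196 - 60)*(-237)) = 15 + 5*(-256*(-237)) = 15 + 5*60672 = 15 + 303360 = 303375)
T - F(I(6/(-5), 1)) = 303375 - 5*(1 + 1)/(2*((6/(-5)))) = 303375 - 5*(½)*2/(6*(-⅕)) = 303375 - 5*(½)*2/(-6/5) = 303375 - 5*(½)*(-⅚)*2 = 303375 - 5*(-5)/6 = 303375 - 1*(-25/6) = 303375 + 25/6 = 1820275/6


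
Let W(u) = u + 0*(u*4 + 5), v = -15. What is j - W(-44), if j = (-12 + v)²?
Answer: 773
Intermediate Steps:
W(u) = u (W(u) = u + 0*(4*u + 5) = u + 0*(5 + 4*u) = u + 0 = u)
j = 729 (j = (-12 - 15)² = (-27)² = 729)
j - W(-44) = 729 - 1*(-44) = 729 + 44 = 773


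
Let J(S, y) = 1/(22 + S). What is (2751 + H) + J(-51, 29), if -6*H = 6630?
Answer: 47733/29 ≈ 1646.0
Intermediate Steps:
H = -1105 (H = -⅙*6630 = -1105)
(2751 + H) + J(-51, 29) = (2751 - 1105) + 1/(22 - 51) = 1646 + 1/(-29) = 1646 - 1/29 = 47733/29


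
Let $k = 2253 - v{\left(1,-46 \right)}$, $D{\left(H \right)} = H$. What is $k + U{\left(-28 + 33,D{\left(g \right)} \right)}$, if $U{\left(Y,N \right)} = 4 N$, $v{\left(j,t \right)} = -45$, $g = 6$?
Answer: $2322$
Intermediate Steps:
$k = 2298$ ($k = 2253 - -45 = 2253 + 45 = 2298$)
$k + U{\left(-28 + 33,D{\left(g \right)} \right)} = 2298 + 4 \cdot 6 = 2298 + 24 = 2322$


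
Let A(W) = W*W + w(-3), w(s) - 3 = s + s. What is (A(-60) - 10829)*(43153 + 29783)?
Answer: -527473152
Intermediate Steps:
w(s) = 3 + 2*s (w(s) = 3 + (s + s) = 3 + 2*s)
A(W) = -3 + W² (A(W) = W*W + (3 + 2*(-3)) = W² + (3 - 6) = W² - 3 = -3 + W²)
(A(-60) - 10829)*(43153 + 29783) = ((-3 + (-60)²) - 10829)*(43153 + 29783) = ((-3 + 3600) - 10829)*72936 = (3597 - 10829)*72936 = -7232*72936 = -527473152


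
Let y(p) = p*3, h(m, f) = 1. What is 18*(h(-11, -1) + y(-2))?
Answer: -90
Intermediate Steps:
y(p) = 3*p
18*(h(-11, -1) + y(-2)) = 18*(1 + 3*(-2)) = 18*(1 - 6) = 18*(-5) = -90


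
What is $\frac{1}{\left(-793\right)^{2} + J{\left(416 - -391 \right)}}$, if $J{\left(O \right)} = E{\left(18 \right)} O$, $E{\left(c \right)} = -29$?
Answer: $\frac{1}{605446} \approx 1.6517 \cdot 10^{-6}$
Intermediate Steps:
$J{\left(O \right)} = - 29 O$
$\frac{1}{\left(-793\right)^{2} + J{\left(416 - -391 \right)}} = \frac{1}{\left(-793\right)^{2} - 29 \left(416 - -391\right)} = \frac{1}{628849 - 29 \left(416 + 391\right)} = \frac{1}{628849 - 23403} = \frac{1}{605446}$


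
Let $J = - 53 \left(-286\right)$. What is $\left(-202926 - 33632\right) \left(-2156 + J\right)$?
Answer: $-3075727116$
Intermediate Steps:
$J = 15158$ ($J = \left(-1\right) \left(-15158\right) = 15158$)
$\left(-202926 - 33632\right) \left(-2156 + J\right) = \left(-202926 - 33632\right) \left(-2156 + 15158\right) = \left(-236558\right) 13002 = -3075727116$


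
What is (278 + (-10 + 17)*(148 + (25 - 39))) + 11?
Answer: 1227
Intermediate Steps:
(278 + (-10 + 17)*(148 + (25 - 39))) + 11 = (278 + 7*(148 - 14)) + 11 = (278 + 7*134) + 11 = (278 + 938) + 11 = 1216 + 11 = 1227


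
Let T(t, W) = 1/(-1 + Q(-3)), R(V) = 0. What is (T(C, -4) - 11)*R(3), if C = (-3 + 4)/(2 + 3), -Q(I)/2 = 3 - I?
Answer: 0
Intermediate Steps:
Q(I) = -6 + 2*I (Q(I) = -2*(3 - I) = -6 + 2*I)
C = 1/5 ≈ 0.20000
T(t, W) = -1/13 (T(t, W) = 1/(-1 + (-6 + 2*(-3))) = 1/(-1 + (-6 - 6)) = 1/(-1 - 12) = 1/(-13) = -1/13)
(T(C, -4) - 11)*R(3) = (-1/13 - 11)*0 = -144/13*0 = 0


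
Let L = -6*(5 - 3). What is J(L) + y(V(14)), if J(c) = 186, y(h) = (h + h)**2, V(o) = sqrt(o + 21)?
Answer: 326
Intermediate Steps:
V(o) = sqrt(21 + o)
y(h) = 4*h**2 (y(h) = (2*h)**2 = 4*h**2)
L = -12 (L = -6*2 = -12)
J(L) + y(V(14)) = 186 + 4*(sqrt(21 + 14))**2 = 186 + 4*(sqrt(35))**2 = 186 + 4*35 = 186 + 140 = 326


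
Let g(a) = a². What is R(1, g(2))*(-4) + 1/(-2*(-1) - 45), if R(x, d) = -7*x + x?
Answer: 1031/43 ≈ 23.977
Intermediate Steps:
R(x, d) = -6*x
R(1, g(2))*(-4) + 1/(-2*(-1) - 45) = -6*1*(-4) + 1/(-2*(-1) - 45) = -6*(-4) + 1/(2 - 45) = 24 + 1/(-43) = 24 - 1/43 = 1031/43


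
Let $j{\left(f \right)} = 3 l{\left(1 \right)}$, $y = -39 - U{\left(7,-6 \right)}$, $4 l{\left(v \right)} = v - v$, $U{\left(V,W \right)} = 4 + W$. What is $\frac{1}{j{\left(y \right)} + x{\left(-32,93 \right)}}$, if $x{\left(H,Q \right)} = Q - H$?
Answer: $\frac{1}{125} \approx 0.008$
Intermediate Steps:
$l{\left(v \right)} = 0$ ($l{\left(v \right)} = \frac{v - v}{4} = \frac{1}{4} \cdot 0 = 0$)
$y = -37$ ($y = -39 - \left(4 - 6\right) = -39 - -2 = -39 + 2 = -37$)
$j{\left(f \right)} = 0$ ($j{\left(f \right)} = 3 \cdot 0 = 0$)
$\frac{1}{j{\left(y \right)} + x{\left(-32,93 \right)}} = \frac{1}{0 + \left(93 - -32\right)} = \frac{1}{0 + \left(93 + 32\right)} = \frac{1}{0 + 125} = \frac{1}{125}$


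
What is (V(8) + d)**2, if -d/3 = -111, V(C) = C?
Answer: 116281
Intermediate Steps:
d = 333 (d = -3*(-111) = 333)
(V(8) + d)**2 = (8 + 333)**2 = 341**2 = 116281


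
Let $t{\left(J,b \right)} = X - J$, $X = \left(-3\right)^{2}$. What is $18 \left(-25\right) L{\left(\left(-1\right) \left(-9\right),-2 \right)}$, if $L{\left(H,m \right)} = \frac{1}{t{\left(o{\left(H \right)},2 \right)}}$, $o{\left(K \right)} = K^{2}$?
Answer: $\frac{25}{4} \approx 6.25$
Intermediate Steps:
$X = 9$
$t{\left(J,b \right)} = 9 - J$
$L{\left(H,m \right)} = \frac{1}{9 - H^{2}}$
$18 \left(-25\right) L{\left(\left(-1\right) \left(-9\right),-2 \right)} = 18 \left(-25\right) \left(- \frac{1}{-9 + \left(\left(-1\right) \left(-9\right)\right)^{2}}\right) = - 450 \left(- \frac{1}{-9 + 9^{2}}\right) = - 450 \left(- \frac{1}{-9 + 81}\right) = - 450 \left(- \frac{1}{72}\right) = - 450 \left(\left(-1\right) \frac{1}{72}\right) = \left(-450\right) \left(- \frac{1}{72}\right) = \frac{25}{4}$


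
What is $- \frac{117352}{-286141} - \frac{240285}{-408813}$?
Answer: $\frac{38910137787}{38992720211} \approx 0.99788$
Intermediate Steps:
$- \frac{117352}{-286141} - \frac{240285}{-408813} = \left(-117352\right) \left(- \frac{1}{286141}\right) - - \frac{80095}{136271} = \frac{117352}{286141} + \frac{80095}{136271} = \frac{38910137787}{38992720211}$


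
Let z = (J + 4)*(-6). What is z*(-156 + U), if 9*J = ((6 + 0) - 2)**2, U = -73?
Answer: 23816/3 ≈ 7938.7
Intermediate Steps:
J = 16/9 (J = ((6 + 0) - 2)**2/9 = (6 - 2)**2/9 = (1/9)*4**2 = (1/9)*16 = 16/9 ≈ 1.7778)
z = -104/3 (z = (16/9 + 4)*(-6) = (52/9)*(-6) = -104/3 ≈ -34.667)
z*(-156 + U) = -104*(-156 - 73)/3 = -104/3*(-229) = 23816/3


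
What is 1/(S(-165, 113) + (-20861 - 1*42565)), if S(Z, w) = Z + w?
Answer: -1/63478 ≈ -1.5753e-5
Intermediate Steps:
1/(S(-165, 113) + (-20861 - 1*42565)) = 1/((-165 + 113) + (-20861 - 1*42565)) = 1/(-52 + (-20861 - 42565)) = 1/(-52 - 63426) = 1/(-63478) = -1/63478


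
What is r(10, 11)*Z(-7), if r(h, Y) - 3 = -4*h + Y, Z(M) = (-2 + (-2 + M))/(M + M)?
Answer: -143/7 ≈ -20.429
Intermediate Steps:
Z(M) = (-4 + M)/(2*M) (Z(M) = (-4 + M)/((2*M)) = (-4 + M)*(1/(2*M)) = (-4 + M)/(2*M))
r(h, Y) = 3 + Y - 4*h (r(h, Y) = 3 + (-4*h + Y) = 3 + (Y - 4*h) = 3 + Y - 4*h)
r(10, 11)*Z(-7) = (3 + 11 - 4*10)*((1/2)*(-4 - 7)/(-7)) = (3 + 11 - 40)*((1/2)*(-1/7)*(-11)) = -26*11/14 = -143/7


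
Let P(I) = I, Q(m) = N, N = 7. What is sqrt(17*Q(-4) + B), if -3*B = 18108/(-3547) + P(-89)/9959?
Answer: 2*sqrt(338891390601507426)/105973719 ≈ 10.987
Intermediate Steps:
Q(m) = 7
B = 180653255/105973719 (B = -(18108/(-3547) - 89/9959)/3 = -(18108*(-1/3547) - 89*1/9959)/3 = -(-18108/3547 - 89/9959)/3 = -1/3*(-180653255/35324573) = 180653255/105973719 ≈ 1.7047)
sqrt(17*Q(-4) + B) = sqrt(17*7 + 180653255/105973719) = sqrt(119 + 180653255/105973719) = sqrt(12791525816/105973719) = 2*sqrt(338891390601507426)/105973719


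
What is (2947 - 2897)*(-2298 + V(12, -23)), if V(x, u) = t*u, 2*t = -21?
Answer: -102825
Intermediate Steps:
t = -21/2 (t = (½)*(-21) = -21/2 ≈ -10.500)
V(x, u) = -21*u/2
(2947 - 2897)*(-2298 + V(12, -23)) = (2947 - 2897)*(-2298 - 21/2*(-23)) = 50*(-2298 + 483/2) = 50*(-4113/2) = -102825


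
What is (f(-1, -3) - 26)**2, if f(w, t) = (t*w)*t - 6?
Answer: 1681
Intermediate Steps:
f(w, t) = -6 + w*t**2 (f(w, t) = w*t**2 - 6 = -6 + w*t**2)
(f(-1, -3) - 26)**2 = ((-6 - 1*(-3)**2) - 26)**2 = ((-6 - 1*9) - 26)**2 = ((-6 - 9) - 26)**2 = (-15 - 26)**2 = (-41)**2 = 1681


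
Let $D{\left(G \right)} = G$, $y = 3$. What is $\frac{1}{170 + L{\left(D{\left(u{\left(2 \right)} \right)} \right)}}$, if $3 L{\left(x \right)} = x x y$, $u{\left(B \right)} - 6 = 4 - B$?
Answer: $\frac{1}{234} \approx 0.0042735$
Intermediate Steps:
$u{\left(B \right)} = 10 - B$ ($u{\left(B \right)} = 6 - \left(-4 + B\right) = 10 - B$)
$L{\left(x \right)} = x^{2}$ ($L{\left(x \right)} = \frac{x x 3}{3} = \frac{x^{2} \cdot 3}{3} = \frac{3 x^{2}}{3} = x^{2}$)
$\frac{1}{170 + L{\left(D{\left(u{\left(2 \right)} \right)} \right)}} = \frac{1}{170 + \left(10 - 2\right)^{2}} = \frac{1}{170 + 8^{2}} = \frac{1}{170 + 64} = \frac{1}{234}$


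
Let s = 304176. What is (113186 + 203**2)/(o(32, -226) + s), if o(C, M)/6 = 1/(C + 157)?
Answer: 1945377/3832618 ≈ 0.50758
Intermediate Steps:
o(C, M) = 6/(157 + C) (o(C, M) = 6/(C + 157) = 6/(157 + C))
(113186 + 203**2)/(o(32, -226) + s) = (113186 + 203**2)/(6/(157 + 32) + 304176) = (113186 + 41209)/(6/189 + 304176) = 154395/(6*(1/189) + 304176) = 154395/(2/63 + 304176) = 154395/(19163090/63) = 154395*(63/19163090) = 1945377/3832618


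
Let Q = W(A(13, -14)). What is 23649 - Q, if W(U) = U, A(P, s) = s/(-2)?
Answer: 23642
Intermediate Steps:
A(P, s) = -s/2 (A(P, s) = s*(-½) = -s/2)
Q = 7 (Q = -½*(-14) = 7)
23649 - Q = 23649 - 1*7 = 23649 - 7 = 23642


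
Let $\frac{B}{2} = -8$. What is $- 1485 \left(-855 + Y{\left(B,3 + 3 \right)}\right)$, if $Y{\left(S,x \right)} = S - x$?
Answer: $1302345$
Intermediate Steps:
$B = -16$ ($B = 2 \left(-8\right) = -16$)
$- 1485 \left(-855 + Y{\left(B,3 + 3 \right)}\right) = - 1485 \left(-855 - 22\right) = \left(-1485\right) \left(-877\right) = 1302345$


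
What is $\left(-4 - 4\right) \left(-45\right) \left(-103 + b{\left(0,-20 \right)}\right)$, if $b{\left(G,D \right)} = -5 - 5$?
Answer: $-40680$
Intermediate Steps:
$b{\left(G,D \right)} = -10$
$\left(-4 - 4\right) \left(-45\right) \left(-103 + b{\left(0,-20 \right)}\right) = \left(-4 - 4\right) \left(-45\right) \left(-103 - 10\right) = \left(-8\right) \left(-45\right) \left(-113\right) = 360 \left(-113\right) = -40680$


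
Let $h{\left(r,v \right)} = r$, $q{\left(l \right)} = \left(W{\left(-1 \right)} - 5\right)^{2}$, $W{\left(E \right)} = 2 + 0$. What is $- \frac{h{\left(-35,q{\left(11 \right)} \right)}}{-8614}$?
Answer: $- \frac{35}{8614} \approx -0.0040632$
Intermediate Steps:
$W{\left(E \right)} = 2$
$q{\left(l \right)} = 9$ ($q{\left(l \right)} = \left(2 - 5\right)^{2} = \left(-3\right)^{2} = 9$)
$- \frac{h{\left(-35,q{\left(11 \right)} \right)}}{-8614} = - \frac{-35}{-8614} = - \frac{\left(-35\right) \left(-1\right)}{8614} = \left(-1\right) \frac{35}{8614} = - \frac{35}{8614}$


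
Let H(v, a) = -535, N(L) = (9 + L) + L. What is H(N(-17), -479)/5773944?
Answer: -535/5773944 ≈ -9.2658e-5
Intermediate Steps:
N(L) = 9 + 2*L
H(N(-17), -479)/5773944 = -535/5773944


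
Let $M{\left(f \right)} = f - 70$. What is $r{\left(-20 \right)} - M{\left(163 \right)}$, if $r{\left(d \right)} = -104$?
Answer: $-197$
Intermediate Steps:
$M{\left(f \right)} = -70 + f$
$r{\left(-20 \right)} - M{\left(163 \right)} = -104 - \left(-70 + 163\right) = -104 - 93 = -197$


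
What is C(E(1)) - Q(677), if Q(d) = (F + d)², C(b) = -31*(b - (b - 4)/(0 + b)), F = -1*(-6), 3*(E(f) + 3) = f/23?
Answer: -3314164066/7107 ≈ -4.6632e+5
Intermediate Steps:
E(f) = -3 + f/69 (E(f) = -3 + (f/23)/3 = -3 + f/69)
F = 6
C(b) = -31*b + 31*(-4 + b)/b (C(b) = -31*(b - (-4 + b)/b) = -31*b + 31*(-4 + b)/b)
Q(d) = (6 + d)²
C(E(1)) - Q(677) = (31 - 124/(-3 + (1/69)*1) - 31*(-3 + (1/69)*1)) - (6 + 677)² = (31 - 124/(-3 + 1/69) - 31*(-3 + 1/69)) - 1*683² = (31 - 124/(-206/69) - 31*(-206/69)) - 1*466489 = (31 - 124*(-69/206) + 6386/69) - 466489 = (31 + 4278/103 + 6386/69) - 466489 = 1173257/7107 - 466489 = -3314164066/7107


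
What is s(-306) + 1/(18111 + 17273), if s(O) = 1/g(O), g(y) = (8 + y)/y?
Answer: 5413901/5272216 ≈ 1.0269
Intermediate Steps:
g(y) = (8 + y)/y
s(O) = O/(8 + O) (s(O) = 1/((8 + O)/O) = O/(8 + O))
s(-306) + 1/(18111 + 17273) = -306/(8 - 306) + 1/(18111 + 17273) = -306/(-298) + 1/35384 = -306*(-1/298) + 1/35384 = 153/149 + 1/35384 = 5413901/5272216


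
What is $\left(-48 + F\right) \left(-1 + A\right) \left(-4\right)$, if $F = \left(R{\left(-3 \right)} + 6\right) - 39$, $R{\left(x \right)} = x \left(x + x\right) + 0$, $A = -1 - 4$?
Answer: $-1512$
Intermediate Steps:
$A = -5$
$R{\left(x \right)} = 2 x^{2}$ ($R{\left(x \right)} = x 2 x + 0 = 2 x^{2} + 0 = 2 x^{2}$)
$F = -15$ ($F = \left(2 \left(-3\right)^{2} + 6\right) - 39 = \left(2 \cdot 9 + 6\right) - 39 = \left(18 + 6\right) - 39 = 24 - 39 = -15$)
$\left(-48 + F\right) \left(-1 + A\right) \left(-4\right) = \left(-48 - 15\right) \left(-1 - 5\right) \left(-4\right) = - 63 \left(\left(-6\right) \left(-4\right)\right) = \left(-63\right) 24 = -1512$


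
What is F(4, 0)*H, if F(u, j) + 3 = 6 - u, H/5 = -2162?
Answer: 10810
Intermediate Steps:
H = -10810 (H = 5*(-2162) = -10810)
F(u, j) = 3 - u (F(u, j) = -3 + (6 - u) = 3 - u)
F(4, 0)*H = (3 - 1*4)*(-10810) = (3 - 4)*(-10810) = -1*(-10810) = 10810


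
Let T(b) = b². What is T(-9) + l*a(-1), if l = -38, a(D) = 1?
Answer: 43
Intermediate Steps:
T(-9) + l*a(-1) = (-9)² - 38*1 = 81 - 38 = 43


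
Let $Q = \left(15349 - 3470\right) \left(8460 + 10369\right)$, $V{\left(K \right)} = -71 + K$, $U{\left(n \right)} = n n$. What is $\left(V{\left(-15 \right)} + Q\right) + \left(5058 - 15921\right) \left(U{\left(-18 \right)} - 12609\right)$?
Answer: $357121560$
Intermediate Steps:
$U{\left(n \right)} = n^{2}$
$Q = 223669691$ ($Q = 11879 \cdot 18829 = 223669691$)
$\left(V{\left(-15 \right)} + Q\right) + \left(5058 - 15921\right) \left(U{\left(-18 \right)} - 12609\right) = \left(\left(-71 - 15\right) + 223669691\right) + \left(5058 - 15921\right) \left(\left(-18\right)^{2} - 12609\right) = \left(-86 + 223669691\right) - 10863 \left(324 - 12609\right) = 223669605 - -133451955 = 223669605 + 133451955 = 357121560$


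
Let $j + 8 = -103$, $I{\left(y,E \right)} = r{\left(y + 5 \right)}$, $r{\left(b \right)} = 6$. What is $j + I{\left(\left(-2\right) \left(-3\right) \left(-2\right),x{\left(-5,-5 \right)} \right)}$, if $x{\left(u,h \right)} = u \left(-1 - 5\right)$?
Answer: $-105$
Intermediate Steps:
$x{\left(u,h \right)} = - 6 u$ ($x{\left(u,h \right)} = u \left(-6\right) = - 6 u$)
$I{\left(y,E \right)} = 6$
$j = -111$ ($j = -8 - 103 = -111$)
$j + I{\left(\left(-2\right) \left(-3\right) \left(-2\right),x{\left(-5,-5 \right)} \right)} = -111 + 6 = -105$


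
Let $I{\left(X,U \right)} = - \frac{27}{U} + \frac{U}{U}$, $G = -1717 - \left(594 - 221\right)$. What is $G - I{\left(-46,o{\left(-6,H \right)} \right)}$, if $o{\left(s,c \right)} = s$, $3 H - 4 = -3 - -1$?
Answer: $- \frac{4191}{2} \approx -2095.5$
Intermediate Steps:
$H = \frac{2}{3}$ ($H = \frac{4}{3} + \frac{-3 - -1}{3} = \frac{4}{3} + \frac{-3 + 1}{3} = \frac{4}{3} + \frac{1}{3} \left(-2\right) = \frac{4}{3} - \frac{2}{3} = \frac{2}{3} \approx 0.66667$)
$G = -2090$ ($G = -1717 - \left(594 - 221\right) = -1717 - 373 = -2090$)
$I{\left(X,U \right)} = 1 - \frac{27}{U}$ ($I{\left(X,U \right)} = - \frac{27}{U} + 1 = 1 - \frac{27}{U}$)
$G - I{\left(-46,o{\left(-6,H \right)} \right)} = -2090 - \frac{-27 - 6}{-6} = -2090 - \left(- \frac{1}{6}\right) \left(-33\right) = -2090 - \frac{11}{2} = - \frac{4191}{2}$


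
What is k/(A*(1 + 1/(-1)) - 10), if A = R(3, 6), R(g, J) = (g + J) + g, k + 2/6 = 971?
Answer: -1456/15 ≈ -97.067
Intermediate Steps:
k = 2912/3 (k = -⅓ + 971 = 2912/3 ≈ 970.67)
R(g, J) = J + 2*g (R(g, J) = (J + g) + g = J + 2*g)
A = 12 (A = 6 + 2*3 = 6 + 6 = 12)
k/(A*(1 + 1/(-1)) - 10) = 2912/(3*(12*(1 + 1/(-1)) - 10)) = 2912/(3*(12*(1 + 1*(-1)) - 10)) = 2912/(3*(12*(1 - 1) - 10)) = 2912/(3*(12*0 - 10)) = 2912/(3*(0 - 10)) = (2912/3)/(-10) = (2912/3)*(-⅒) = -1456/15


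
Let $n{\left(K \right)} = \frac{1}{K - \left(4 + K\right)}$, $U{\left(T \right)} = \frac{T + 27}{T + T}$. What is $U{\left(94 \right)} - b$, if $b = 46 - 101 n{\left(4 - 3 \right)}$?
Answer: $- \frac{6637}{94} \approx -70.606$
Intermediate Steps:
$U{\left(T \right)} = \frac{27 + T}{2 T}$
$n{\left(K \right)} = - \frac{1}{4}$ ($n{\left(K \right)} = \frac{1}{-4} = - \frac{1}{4}$)
$b = \frac{285}{4}$ ($b = 46 - - \frac{101}{4} = 46 + \frac{101}{4} = \frac{285}{4} \approx 71.25$)
$U{\left(94 \right)} - b = \frac{27 + 94}{2 \cdot 94} - \frac{285}{4} = \frac{1}{2} \cdot \frac{1}{94} \cdot 121 - \frac{285}{4} = \frac{121}{188} - \frac{285}{4} = - \frac{6637}{94}$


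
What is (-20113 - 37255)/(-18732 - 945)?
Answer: 57368/19677 ≈ 2.9155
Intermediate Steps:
(-20113 - 37255)/(-18732 - 945) = -57368/(-19677) = -57368*(-1/19677) = 57368/19677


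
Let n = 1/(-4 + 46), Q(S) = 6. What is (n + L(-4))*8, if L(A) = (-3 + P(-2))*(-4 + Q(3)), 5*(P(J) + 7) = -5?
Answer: -3692/21 ≈ -175.81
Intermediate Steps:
P(J) = -8 (P(J) = -7 + (1/5)*(-5) = -7 - 1 = -8)
L(A) = -22 (L(A) = (-3 - 8)*(-4 + 6) = -11*2 = -22)
n = 1/42 ≈ 0.023810
(n + L(-4))*8 = (1/42 - 22)*8 = -923/42*8 = -3692/21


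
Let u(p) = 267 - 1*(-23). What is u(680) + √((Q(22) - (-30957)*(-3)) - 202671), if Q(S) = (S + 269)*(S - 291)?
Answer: 290 + 7*I*√7629 ≈ 290.0 + 611.41*I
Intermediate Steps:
Q(S) = (-291 + S)*(269 + S) (Q(S) = (269 + S)*(-291 + S) = (-291 + S)*(269 + S))
u(p) = 290 (u(p) = 267 + 23 = 290)
u(680) + √((Q(22) - (-30957)*(-3)) - 202671) = 290 + √(((-78279 + 22² - 22*22) - (-30957)*(-3)) - 202671) = 290 + √(((-78279 + 484 - 484) - 1*92871) - 202671) = 290 + √((-78279 - 92871) - 202671) = 290 + √(-171150 - 202671) = 290 + √(-373821) = 290 + 7*I*√7629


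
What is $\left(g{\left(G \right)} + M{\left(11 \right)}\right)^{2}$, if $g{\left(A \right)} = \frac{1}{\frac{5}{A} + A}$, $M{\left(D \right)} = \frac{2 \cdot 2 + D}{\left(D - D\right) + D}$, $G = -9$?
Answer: $\frac{1418481}{894916} \approx 1.585$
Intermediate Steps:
$M{\left(D \right)} = \frac{4 + D}{D}$ ($M{\left(D \right)} = \frac{4 + D}{0 + D} = \frac{4 + D}{D}$)
$g{\left(A \right)} = \frac{1}{A + \frac{5}{A}}$
$\left(g{\left(G \right)} + M{\left(11 \right)}\right)^{2} = \left(- \frac{9}{5 + \left(-9\right)^{2}} + \frac{4 + 11}{11}\right)^{2} = \left(- \frac{9}{5 + 81} + \frac{1}{11} \cdot 15\right)^{2} = \left(- \frac{9}{86} + \frac{15}{11}\right)^{2} = \left(\frac{1191}{946}\right)^{2} = \frac{1418481}{894916}$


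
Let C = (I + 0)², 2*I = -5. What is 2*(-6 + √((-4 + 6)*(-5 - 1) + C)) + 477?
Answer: 465 + I*√23 ≈ 465.0 + 4.7958*I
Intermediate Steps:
I = -5/2 (I = (½)*(-5) = -5/2 ≈ -2.5000)
C = 25/4 (C = (-5/2 + 0)² = (-5/2)² = 25/4 ≈ 6.2500)
2*(-6 + √((-4 + 6)*(-5 - 1) + C)) + 477 = 2*(-6 + √((-4 + 6)*(-5 - 1) + 25/4)) + 477 = 2*(-6 + √(2*(-6) + 25/4)) + 477 = 2*(-6 + √(-12 + 25/4)) + 477 = 2*(-6 + √(-23/4)) + 477 = 2*(-6 + I*√23/2) + 477 = (-12 + I*√23) + 477 = 465 + I*√23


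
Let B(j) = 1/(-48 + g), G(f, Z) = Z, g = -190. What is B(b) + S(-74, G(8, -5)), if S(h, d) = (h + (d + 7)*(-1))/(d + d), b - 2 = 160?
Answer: 9039/1190 ≈ 7.5958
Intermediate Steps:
b = 162 (b = 2 + 160 = 162)
B(j) = -1/238 (B(j) = 1/(-48 - 190) = 1/(-238) = -1/238)
S(h, d) = (-7 + h - d)/(2*d) (S(h, d) = (h + (7 + d)*(-1))/((2*d)) = (h + (-7 - d))*(1/(2*d)) = (-7 + h - d)*(1/(2*d)) = (-7 + h - d)/(2*d))
B(b) + S(-74, G(8, -5)) = -1/238 + (1/2)*(-7 - 74 - 1*(-5))/(-5) = -1/238 + (1/2)*(-1/5)*(-7 - 74 + 5) = -1/238 + (1/2)*(-1/5)*(-76) = -1/238 + 38/5 = 9039/1190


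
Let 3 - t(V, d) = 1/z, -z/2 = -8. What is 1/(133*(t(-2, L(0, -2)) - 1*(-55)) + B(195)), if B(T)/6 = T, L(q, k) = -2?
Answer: 16/142011 ≈ 0.00011267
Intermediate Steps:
z = 16 (z = -2*(-8) = 16)
t(V, d) = 47/16 (t(V, d) = 3 - 1/16 = 47/16)
B(T) = 6*T
1/(133*(t(-2, L(0, -2)) - 1*(-55)) + B(195)) = 1/(133*(47/16 - 1*(-55)) + 6*195) = 1/(133*(47/16 + 55) + 1170) = 1/(133*(927/16) + 1170) = 1/(123291/16 + 1170) = 1/(142011/16) = 16/142011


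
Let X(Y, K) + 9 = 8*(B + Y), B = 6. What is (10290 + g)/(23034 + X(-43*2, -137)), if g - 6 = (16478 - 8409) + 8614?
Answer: 26979/22385 ≈ 1.2052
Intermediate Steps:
X(Y, K) = 39 + 8*Y (X(Y, K) = -9 + 8*(6 + Y) = -9 + (48 + 8*Y) = 39 + 8*Y)
g = 16689 (g = 6 + ((16478 - 8409) + 8614) = 6 + (8069 + 8614) = 6 + 16683 = 16689)
(10290 + g)/(23034 + X(-43*2, -137)) = (10290 + 16689)/(23034 + (39 + 8*(-43*2))) = 26979/(23034 + (39 + 8*(-86))) = 26979/(23034 + (39 - 688)) = 26979/(23034 - 649) = 26979/22385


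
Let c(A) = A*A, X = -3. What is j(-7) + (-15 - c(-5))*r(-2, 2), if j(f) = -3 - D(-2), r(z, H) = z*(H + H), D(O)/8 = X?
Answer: 341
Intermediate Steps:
D(O) = -24 (D(O) = 8*(-3) = -24)
c(A) = A**2
r(z, H) = 2*H*z (r(z, H) = z*(2*H) = 2*H*z)
j(f) = 21 (j(f) = -3 - 1*(-24) = -3 + 24 = 21)
j(-7) + (-15 - c(-5))*r(-2, 2) = 21 + (-15 - 1*(-5)**2)*(2*2*(-2)) = 21 + (-15 - 1*25)*(-8) = 21 + (-15 - 25)*(-8) = 21 - 40*(-8) = 21 + 320 = 341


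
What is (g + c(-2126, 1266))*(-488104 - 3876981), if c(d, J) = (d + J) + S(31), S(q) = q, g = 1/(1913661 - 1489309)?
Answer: 1535583679518595/424352 ≈ 3.6187e+9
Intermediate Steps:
g = 1/424352 ≈ 2.3565e-6
c(d, J) = 31 + J + d (c(d, J) = (d + J) + 31 = (J + d) + 31 = 31 + J + d)
(g + c(-2126, 1266))*(-488104 - 3876981) = (1/424352 + (31 + 1266 - 2126))*(-488104 - 3876981) = (1/424352 - 829)*(-4365085) = -351787807/424352*(-4365085) = 1535583679518595/424352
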